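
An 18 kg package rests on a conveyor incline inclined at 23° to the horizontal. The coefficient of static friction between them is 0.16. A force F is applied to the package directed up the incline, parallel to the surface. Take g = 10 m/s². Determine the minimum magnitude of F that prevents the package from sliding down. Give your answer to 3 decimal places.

43.821 N

The normal force is N = mg cos 23° = 165.691 N. With F at its minimum the package is on the verge of sliding down, so static friction is at its maximum μ_s N = 0.16 × 165.691 = 26.511 N and acts up the slope.
Equilibrium along the incline: F + μ_s N = mg sin 23°, so F = 70.332 − 26.511 = 43.821 N.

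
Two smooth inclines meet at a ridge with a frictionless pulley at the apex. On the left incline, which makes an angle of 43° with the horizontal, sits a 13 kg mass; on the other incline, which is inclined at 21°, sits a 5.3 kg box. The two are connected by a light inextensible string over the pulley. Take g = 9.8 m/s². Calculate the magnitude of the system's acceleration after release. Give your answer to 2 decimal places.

3.73 m/s²

Resolve each weight along its own incline: the 13 kg mass has component 13 × 9.8 × sin 43° = 86.887 N down its slope, and the 5.3 kg mass has 5.3 × 9.8 × sin 21° = 18.614 N down its slope.
The 13 kg side's 86.887 N exceeds the other side's 18.614 N, so that mass slides down and the 5.3 kg mass slides up. Taking that direction as positive, Newton's second law for the whole system gives 86.887 − 18.614 = (13 + 5.3) a, so a = 68.273 / 18.3 = 3.7308 m/s².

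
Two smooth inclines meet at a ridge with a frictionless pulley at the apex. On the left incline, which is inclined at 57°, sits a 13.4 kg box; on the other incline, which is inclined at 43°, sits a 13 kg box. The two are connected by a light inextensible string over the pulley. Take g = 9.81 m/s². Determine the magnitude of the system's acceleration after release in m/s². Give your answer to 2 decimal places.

0.88 m/s²

Resolve each weight along its own incline: the 13.4 kg mass has component 13.4 × 9.81 × sin 57° = 110.247 N down its slope, and the 13 kg mass has 13 × 9.81 × sin 43° = 86.975 N down its slope.
The 13.4 kg side's 110.247 N exceeds the other side's 86.975 N, so that mass slides down and the 13 kg mass slides up. Taking that direction as positive, Newton's second law for the whole system gives 110.247 − 86.975 = (13.4 + 13) a, so a = 23.272 / 26.4 = 0.8815 m/s².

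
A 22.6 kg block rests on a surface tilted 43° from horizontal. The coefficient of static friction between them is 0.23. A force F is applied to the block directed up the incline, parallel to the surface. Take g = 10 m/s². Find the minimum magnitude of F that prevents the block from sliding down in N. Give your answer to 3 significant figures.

116 N

The normal force is N = mg cos 43° = 165.286 N. With F at its minimum the block is on the verge of sliding down, so static friction is at its maximum μ_s N = 0.23 × 165.286 = 38.016 N and acts up the slope.
Equilibrium along the incline: F + μ_s N = mg sin 43°, so F = 154.132 − 38.016 = 116.116 N.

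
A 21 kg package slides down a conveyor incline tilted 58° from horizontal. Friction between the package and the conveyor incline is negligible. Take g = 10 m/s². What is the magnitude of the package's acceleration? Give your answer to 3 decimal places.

Resolving the weight along the incline: the component pulling the package down the slope is mg sin 58° = 21 × 10 × 0.8480 = 178.080 N, and the normal force is N = mg cos 58° = 21 × 10 × 0.5299 = 111.279 N.
With no friction the net force along the incline is 178.080 N, so a = g sin 58° = 178.080 / 21 = 8.4800 m/s².

8.480 m/s²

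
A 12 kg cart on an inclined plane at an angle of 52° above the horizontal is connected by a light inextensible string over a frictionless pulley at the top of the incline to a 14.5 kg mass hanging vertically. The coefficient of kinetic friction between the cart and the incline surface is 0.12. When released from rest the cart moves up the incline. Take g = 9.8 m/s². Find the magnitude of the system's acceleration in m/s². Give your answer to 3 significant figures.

1.54 m/s²

For the cart on the incline: the weight component along the slope is m₁g sin 52° = 12 × 9.8 × 0.7880 = 92.669 N and the normal force is N = m₁g cos 52° = 72.402 N.
Kinetic friction opposes the cart's motion up the incline: f = μN = 0.12 × 72.402 = 8.688 N acting down the slope.
Newton's second law for the cart (up-slope positive): T − 92.669 − 8.688 = 12 a. For the hanging mass (downward positive): 14.5 × 9.8 − T = 14.5 a.
Adding the two equations eliminates T: 40.743 = 26.5 a, so a = 1.5375 m/s².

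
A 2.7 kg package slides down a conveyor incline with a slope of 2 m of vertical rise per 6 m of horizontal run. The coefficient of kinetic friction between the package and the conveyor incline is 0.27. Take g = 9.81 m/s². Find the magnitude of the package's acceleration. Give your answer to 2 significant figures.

Resolving the weight along the incline: the component pulling the package down the slope is mg sin 18.43° = 2.7 × 9.81 × 0.3162 = 8.375 N, and the normal force is N = mg cos 18.43° = 2.7 × 9.81 × 0.9487 = 25.128 N.
Kinetic friction acts up the slope with magnitude f = μN = 0.27 × 25.128 = 6.785 N.
Net force along the incline is 8.375 − 6.785 = 1.590 N, so a = 1.590 / 2.7 = 0.5889 m/s².

0.59 m/s²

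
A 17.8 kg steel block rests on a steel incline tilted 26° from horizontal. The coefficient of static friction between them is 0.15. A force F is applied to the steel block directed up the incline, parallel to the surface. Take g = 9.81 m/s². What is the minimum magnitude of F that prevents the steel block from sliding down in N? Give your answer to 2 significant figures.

The normal force is N = mg cos 26° = 156.946 N. With F at its minimum the steel block is on the verge of sliding down, so static friction is at its maximum μ_s N = 0.15 × 156.946 = 23.542 N and acts up the slope.
Equilibrium along the incline: F + μ_s N = mg sin 26°, so F = 76.547 − 23.542 = 53.005 N.

53 N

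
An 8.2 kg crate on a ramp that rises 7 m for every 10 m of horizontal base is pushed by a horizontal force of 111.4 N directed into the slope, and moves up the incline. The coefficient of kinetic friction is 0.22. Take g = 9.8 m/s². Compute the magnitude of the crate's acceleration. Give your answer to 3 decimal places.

The horizontal push has components F cos 34.99° = 111.4 × 0.8192 = 91.259 N up the incline and F sin 34.99° = 111.4 × 0.5735 = 63.888 N pressing into the surface.
The normal force is therefore N = mg cos 34.99° + F sin 34.99° = 65.831 + 63.888 = 129.719 N, and kinetic friction down the slope is μN = 0.22 × 129.719 = 28.538 N.
Along the incline: F cos 34.99° − mg sin 34.99° − μN = ma, so 91.259 − 46.086 − 28.538 = 8.2 a, giving a = 2.0287 m/s².

2.029 m/s²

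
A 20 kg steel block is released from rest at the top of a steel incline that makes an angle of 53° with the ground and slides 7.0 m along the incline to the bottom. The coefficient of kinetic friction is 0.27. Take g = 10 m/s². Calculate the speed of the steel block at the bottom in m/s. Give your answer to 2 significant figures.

The weight component along the incline is mg sin 53° = 159.727 N and the normal force is N = mg cos 53° = 120.363 N.
Friction up the slope is f = μN = 0.27 × 120.363 = 32.498 N, so the net downslope force is 159.727 − 32.498 = 127.229 N and a = 127.229 / 20 = 6.3614 m/s².
Starting from rest over a distance of 7.0 m, v² = 2aL = 2 × 6.3614 × 7.0 = 89.0596, so v = 9.4371 m/s.

9.4 m/s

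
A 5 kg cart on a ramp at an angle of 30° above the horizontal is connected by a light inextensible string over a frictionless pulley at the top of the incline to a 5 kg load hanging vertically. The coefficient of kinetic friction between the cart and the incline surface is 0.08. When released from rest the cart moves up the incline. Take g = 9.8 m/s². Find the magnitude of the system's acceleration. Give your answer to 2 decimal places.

2.11 m/s²

For the cart on the incline: the weight component along the slope is m₁g sin 30° = 5 × 9.8 × 0.5000 = 24.500 N and the normal force is N = m₁g cos 30° = 42.435 N.
Kinetic friction opposes the cart's motion up the incline: f = μN = 0.08 × 42.435 = 3.395 N acting down the slope.
Newton's second law for the cart (up-slope positive): T − 24.500 − 3.395 = 5 a. For the hanging load (downward positive): 5 × 9.8 − T = 5 a.
Adding the two equations eliminates T: 21.105 = 10 a, so a = 2.1105 m/s².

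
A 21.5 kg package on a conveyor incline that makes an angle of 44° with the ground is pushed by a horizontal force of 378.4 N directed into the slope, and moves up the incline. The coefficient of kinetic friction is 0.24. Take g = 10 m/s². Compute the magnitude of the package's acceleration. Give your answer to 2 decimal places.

The horizontal push has components F cos 44° = 378.4 × 0.7193 = 272.183 N up the incline and F sin 44° = 378.4 × 0.6947 = 262.874 N pressing into the surface.
The normal force is therefore N = mg cos 44° + F sin 44° = 154.650 + 262.874 = 417.524 N, and kinetic friction down the slope is μN = 0.24 × 417.524 = 100.206 N.
Along the incline: F cos 44° − mg sin 44° − μN = ma, so 272.183 − 149.361 − 100.206 = 21.5 a, giving a = 1.0519 m/s².

1.05 m/s²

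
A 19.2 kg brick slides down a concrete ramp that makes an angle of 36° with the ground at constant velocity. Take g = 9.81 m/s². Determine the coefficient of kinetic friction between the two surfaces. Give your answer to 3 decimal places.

0.727

At constant velocity the net force along the incline is zero: mg sin 36° = μ mg cos 36°.
So μ = tan 36° = 0.5878 / 0.8090 = 0.7266.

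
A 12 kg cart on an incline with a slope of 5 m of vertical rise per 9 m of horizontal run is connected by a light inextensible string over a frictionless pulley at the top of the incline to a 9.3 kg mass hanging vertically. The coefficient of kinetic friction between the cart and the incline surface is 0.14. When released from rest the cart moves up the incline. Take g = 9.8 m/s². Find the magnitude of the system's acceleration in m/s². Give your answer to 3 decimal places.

0.922 m/s²

For the cart on the incline: the weight component along the slope is m₁g sin 29.05° = 12 × 9.8 × 0.4856 = 57.107 N and the normal force is N = m₁g cos 29.05° = 102.801 N.
Kinetic friction opposes the cart's motion up the incline: f = μN = 0.14 × 102.801 = 14.392 N acting down the slope.
Newton's second law for the cart (up-slope positive): T − 57.107 − 14.392 = 12 a. For the hanging mass (downward positive): 9.3 × 9.8 − T = 9.3 a.
Adding the two equations eliminates T: 19.641 = 21.3 a, so a = 0.9221 m/s².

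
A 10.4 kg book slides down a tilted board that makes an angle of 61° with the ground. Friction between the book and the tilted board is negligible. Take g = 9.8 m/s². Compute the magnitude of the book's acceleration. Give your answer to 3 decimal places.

8.571 m/s²

Resolving the weight along the incline: the component pulling the book down the slope is mg sin 61° = 10.4 × 9.8 × 0.8746 = 89.139 N, and the normal force is N = mg cos 61° = 10.4 × 9.8 × 0.4848 = 49.411 N.
With no friction the net force along the incline is 89.139 N, so a = g sin 61° = 89.139 / 10.4 = 8.5711 m/s².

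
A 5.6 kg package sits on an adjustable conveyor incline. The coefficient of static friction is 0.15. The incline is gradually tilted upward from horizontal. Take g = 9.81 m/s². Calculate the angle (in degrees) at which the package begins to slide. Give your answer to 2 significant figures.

At the threshold of sliding, static friction is at its maximum μ_s N and exactly balances the weight component along the incline: mg sin θ = μ_s mg cos θ.
Hence tan θ = μ_s = 0.15, so θ = arctan(0.15) = 8.5308°.

8.5°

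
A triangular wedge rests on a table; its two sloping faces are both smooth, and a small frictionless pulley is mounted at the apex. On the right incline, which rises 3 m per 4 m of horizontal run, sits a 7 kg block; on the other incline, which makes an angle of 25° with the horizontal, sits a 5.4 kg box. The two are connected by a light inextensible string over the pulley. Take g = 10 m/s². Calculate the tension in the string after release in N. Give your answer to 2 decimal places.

31.17 N

Resolve each weight along its own incline: the 7 kg mass has component 7 × 10 × sin 36.87° = 42.000 N down its slope, and the 5.4 kg mass has 5.4 × 10 × sin 25° = 22.821 N down its slope.
The 7 kg side's 42.000 N exceeds the other side's 22.821 N, so that mass slides down and the 5.4 kg mass slides up. Taking that direction as positive, Newton's second law for the whole system gives 42.000 − 22.821 = (7 + 5.4) a, so a = 19.179 / 12.4 = 1.5467 m/s².
For the 5.4 kg mass (up-slope positive): T − 22.821 = 5.4 × 1.5467, so T = 31.173 N.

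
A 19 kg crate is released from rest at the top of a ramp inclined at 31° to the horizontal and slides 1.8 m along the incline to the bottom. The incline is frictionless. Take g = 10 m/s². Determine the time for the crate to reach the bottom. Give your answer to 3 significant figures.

0.836 s

The weight component along the incline is mg sin 31° = 97.857 N and the normal force is N = mg cos 31° = 162.862 N.
With no friction, a = g sin 31° = 5.1504 m/s².
Starting from rest, L = ½at², so t = √(2L/a) = √(2 × 1.8 / 5.1504) = 0.8360 s.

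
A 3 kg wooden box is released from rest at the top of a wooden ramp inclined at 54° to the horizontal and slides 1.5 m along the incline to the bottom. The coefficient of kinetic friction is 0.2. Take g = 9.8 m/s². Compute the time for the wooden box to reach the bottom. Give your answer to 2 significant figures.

0.67 s

The weight component along the incline is mg sin 54° = 23.785 N and the normal force is N = mg cos 54° = 17.281 N.
Friction up the slope is f = μN = 0.2 × 17.281 = 3.456 N, so the net downslope force is 23.785 − 3.456 = 20.329 N and a = 20.329 / 3 = 6.7763 m/s².
Starting from rest, L = ½at², so t = √(2L/a) = √(2 × 1.5 / 6.7763) = 0.6654 s.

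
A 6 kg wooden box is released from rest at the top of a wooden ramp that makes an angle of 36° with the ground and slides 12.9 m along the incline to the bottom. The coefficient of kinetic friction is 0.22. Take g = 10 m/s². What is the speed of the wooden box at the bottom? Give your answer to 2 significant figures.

The weight component along the incline is mg sin 36° = 35.267 N and the normal force is N = mg cos 36° = 48.541 N.
Friction up the slope is f = μN = 0.22 × 48.541 = 10.679 N, so the net downslope force is 35.267 − 10.679 = 24.588 N and a = 24.588 / 6 = 4.0980 m/s².
Starting from rest over a distance of 12.9 m, v² = 2aL = 2 × 4.0980 × 12.9 = 105.7284, so v = 10.2824 m/s.

10 m/s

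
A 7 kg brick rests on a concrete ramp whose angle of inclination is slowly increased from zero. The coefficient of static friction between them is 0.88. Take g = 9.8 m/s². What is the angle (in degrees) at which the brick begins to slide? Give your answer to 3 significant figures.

At the threshold of sliding, static friction is at its maximum μ_s N and exactly balances the weight component along the incline: mg sin θ = μ_s mg cos θ.
Hence tan θ = μ_s = 0.88, so θ = arctan(0.88) = 41.3478°.

41.3°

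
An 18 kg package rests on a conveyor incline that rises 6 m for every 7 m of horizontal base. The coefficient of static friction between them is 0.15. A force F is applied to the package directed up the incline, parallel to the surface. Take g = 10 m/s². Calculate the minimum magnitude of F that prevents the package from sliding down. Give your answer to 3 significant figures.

The normal force is N = mg cos 40.60° = 136.666 N. With F at its minimum the package is on the verge of sliding down, so static friction is at its maximum μ_s N = 0.15 × 136.666 = 20.500 N and acts up the slope.
Equilibrium along the incline: F + μ_s N = mg sin 40.60°, so F = 117.142 − 20.500 = 96.642 N.

96.6 N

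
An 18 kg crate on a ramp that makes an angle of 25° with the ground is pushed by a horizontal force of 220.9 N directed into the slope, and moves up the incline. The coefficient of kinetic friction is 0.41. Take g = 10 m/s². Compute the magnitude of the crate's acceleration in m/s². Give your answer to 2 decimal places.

The horizontal push has components F cos 25° = 220.9 × 0.9063 = 200.202 N up the incline and F sin 25° = 220.9 × 0.4226 = 93.352 N pressing into the surface.
The normal force is therefore N = mg cos 25° + F sin 25° = 163.134 + 93.352 = 256.486 N, and kinetic friction down the slope is μN = 0.41 × 256.486 = 105.159 N.
Along the incline: F cos 25° − mg sin 25° − μN = ma, so 200.202 − 76.068 − 105.159 = 18 a, giving a = 1.0542 m/s².

1.05 m/s²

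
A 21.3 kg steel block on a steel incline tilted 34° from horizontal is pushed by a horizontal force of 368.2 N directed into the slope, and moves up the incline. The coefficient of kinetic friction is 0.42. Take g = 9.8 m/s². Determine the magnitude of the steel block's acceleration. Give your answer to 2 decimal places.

1.38 m/s²

The horizontal push has components F cos 34° = 368.2 × 0.8290 = 305.238 N up the incline and F sin 34° = 368.2 × 0.5592 = 205.897 N pressing into the surface.
The normal force is therefore N = mg cos 34° + F sin 34° = 173.045 + 205.897 = 378.942 N, and kinetic friction down the slope is μN = 0.42 × 378.942 = 159.156 N.
Along the incline: F cos 34° − mg sin 34° − μN = ma, so 305.238 − 116.727 − 159.156 = 21.3 a, giving a = 1.3782 m/s².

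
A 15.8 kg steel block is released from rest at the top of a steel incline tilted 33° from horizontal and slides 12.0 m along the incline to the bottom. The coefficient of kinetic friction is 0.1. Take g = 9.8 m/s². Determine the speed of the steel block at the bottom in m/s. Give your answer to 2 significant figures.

The weight component along the incline is mg sin 33° = 84.332 N and the normal force is N = mg cos 33° = 129.860 N.
Friction up the slope is f = μN = 0.1 × 129.860 = 12.986 N, so the net downslope force is 84.332 − 12.986 = 71.346 N and a = 71.346 / 15.8 = 4.5156 m/s².
Starting from rest over a distance of 12.0 m, v² = 2aL = 2 × 4.5156 × 12.0 = 108.3744, so v = 10.4103 m/s.

10 m/s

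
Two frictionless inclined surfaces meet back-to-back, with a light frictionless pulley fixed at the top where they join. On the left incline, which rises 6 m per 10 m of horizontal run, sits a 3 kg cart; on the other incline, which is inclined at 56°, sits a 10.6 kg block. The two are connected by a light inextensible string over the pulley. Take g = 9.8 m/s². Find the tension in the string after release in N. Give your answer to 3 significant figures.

Resolve each weight along its own incline: the 3 kg mass has component 3 × 9.8 × sin 30.96° = 15.126 N down its slope, and the 10.6 kg mass has 10.6 × 9.8 × sin 56° = 86.120 N down its slope.
The 10.6 kg side's 86.120 N exceeds the other side's 15.126 N, so that mass slides down and the 3 kg mass slides up. Taking that direction as positive, Newton's second law for the whole system gives 86.120 − 15.126 = (3 + 10.6) a, so a = 70.994 / 13.6 = 5.2201 m/s².
For the 3 kg mass (up-slope positive): T − 15.126 = 3 × 5.2201, so T = 30.786 N.

30.8 N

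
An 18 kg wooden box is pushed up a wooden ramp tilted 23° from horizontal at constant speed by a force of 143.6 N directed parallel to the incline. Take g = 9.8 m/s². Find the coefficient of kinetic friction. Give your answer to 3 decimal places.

At constant speed ΣF = 0 along the incline. The applied 143.6 N acts up the slope; the weight component mg sin 23° = 68.925 N and kinetic friction μN both act down the slope.
So 143.6 = 68.925 + μ × 162.377, giving μ = (143.6 − 68.925) / 162.377 = 0.4599.

0.460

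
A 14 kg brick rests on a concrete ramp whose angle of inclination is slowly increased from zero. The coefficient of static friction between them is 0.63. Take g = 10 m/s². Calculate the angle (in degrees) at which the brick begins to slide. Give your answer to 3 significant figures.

32.2°

At the threshold of sliding, static friction is at its maximum μ_s N and exactly balances the weight component along the incline: mg sin θ = μ_s mg cos θ.
Hence tan θ = μ_s = 0.63, so θ = arctan(0.63) = 32.2109°.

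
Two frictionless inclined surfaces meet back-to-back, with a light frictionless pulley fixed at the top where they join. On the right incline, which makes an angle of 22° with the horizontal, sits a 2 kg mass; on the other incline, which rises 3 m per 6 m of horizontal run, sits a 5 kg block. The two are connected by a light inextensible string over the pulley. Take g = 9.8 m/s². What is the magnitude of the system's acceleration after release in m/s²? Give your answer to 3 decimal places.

2.082 m/s²

Resolve each weight along its own incline: the 2 kg mass has component 2 × 9.8 × sin 22° = 7.342 N down its slope, and the 5 kg mass has 5 × 9.8 × sin 26.57° = 21.913 N down its slope.
The 5 kg side's 21.913 N exceeds the other side's 7.342 N, so that mass slides down and the 2 kg mass slides up. Taking that direction as positive, Newton's second law for the whole system gives 21.913 − 7.342 = (2 + 5) a, so a = 14.571 / 7 = 2.0816 m/s².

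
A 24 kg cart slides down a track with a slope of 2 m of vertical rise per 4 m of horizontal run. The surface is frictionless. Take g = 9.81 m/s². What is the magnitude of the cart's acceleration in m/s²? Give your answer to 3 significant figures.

Resolving the weight along the incline: the component pulling the cart down the slope is mg sin 26.57° = 24 × 9.81 × 0.4472 = 105.289 N, and the normal force is N = mg cos 26.57° = 24 × 9.81 × 0.8944 = 210.578 N.
With no friction the net force along the incline is 105.289 N, so a = g sin 26.57° = 105.289 / 24 = 4.3870 m/s².

4.39 m/s²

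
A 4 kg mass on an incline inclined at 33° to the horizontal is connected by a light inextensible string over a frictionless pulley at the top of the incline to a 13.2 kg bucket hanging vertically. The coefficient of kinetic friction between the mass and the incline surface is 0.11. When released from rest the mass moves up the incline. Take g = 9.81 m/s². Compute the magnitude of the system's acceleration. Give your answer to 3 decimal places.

6.076 m/s²

For the mass on the incline: the weight component along the slope is m₁g sin 33° = 4 × 9.81 × 0.5446 = 21.370 N and the normal force is N = m₁g cos 33° = 32.909 N.
Kinetic friction opposes the mass's motion up the incline: f = μN = 0.11 × 32.909 = 3.620 N acting down the slope.
Newton's second law for the mass (up-slope positive): T − 21.370 − 3.620 = 4 a. For the hanging bucket (downward positive): 13.2 × 9.81 − T = 13.2 a.
Adding the two equations eliminates T: 104.502 = 17.2 a, so a = 6.0757 m/s².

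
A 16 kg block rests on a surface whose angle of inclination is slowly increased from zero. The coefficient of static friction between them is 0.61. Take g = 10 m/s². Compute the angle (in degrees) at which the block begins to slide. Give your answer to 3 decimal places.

31.383°

At the threshold of sliding, static friction is at its maximum μ_s N and exactly balances the weight component along the incline: mg sin θ = μ_s mg cos θ.
Hence tan θ = μ_s = 0.61, so θ = arctan(0.61) = 31.3832°.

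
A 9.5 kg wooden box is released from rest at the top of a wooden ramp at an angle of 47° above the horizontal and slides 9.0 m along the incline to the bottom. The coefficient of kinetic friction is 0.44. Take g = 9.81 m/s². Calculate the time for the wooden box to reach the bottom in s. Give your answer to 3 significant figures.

2.06 s

The weight component along the incline is mg sin 47° = 68.159 N and the normal force is N = mg cos 47° = 63.559 N.
Friction up the slope is f = μN = 0.44 × 63.559 = 27.966 N, so the net downslope force is 68.159 − 27.966 = 40.193 N and a = 40.193 / 9.5 = 4.2308 m/s².
Starting from rest, L = ½at², so t = √(2L/a) = √(2 × 9.0 / 4.2308) = 2.0626 s.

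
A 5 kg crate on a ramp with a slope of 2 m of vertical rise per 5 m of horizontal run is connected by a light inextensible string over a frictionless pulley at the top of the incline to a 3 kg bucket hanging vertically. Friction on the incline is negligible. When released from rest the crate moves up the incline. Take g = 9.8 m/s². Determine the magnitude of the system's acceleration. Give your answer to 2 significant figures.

For the crate on the incline: the weight component along the slope is m₁g sin 21.80° = 5 × 9.8 × 0.3714 = 18.199 N and the normal force is N = m₁g cos 21.80° = 45.495 N.
Newton's second law for the crate (up-slope positive): T − 18.199 = 5 a. For the hanging bucket (downward positive): 3 × 9.8 − T = 3 a.
Adding the two equations eliminates T: 11.201 = 8 a, so a = 1.4001 m/s².

1.4 m/s²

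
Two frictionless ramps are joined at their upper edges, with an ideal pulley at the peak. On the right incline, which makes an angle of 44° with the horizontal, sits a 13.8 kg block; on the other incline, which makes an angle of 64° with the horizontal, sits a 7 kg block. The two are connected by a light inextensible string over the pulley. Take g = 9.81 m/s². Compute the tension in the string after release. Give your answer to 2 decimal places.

Resolve each weight along its own incline: the 13.8 kg mass has component 13.8 × 9.81 × sin 44° = 94.041 N down its slope, and the 7 kg mass has 7 × 9.81 × sin 64° = 61.720 N down its slope.
The 13.8 kg side's 94.041 N exceeds the other side's 61.720 N, so that mass slides down and the 7 kg mass slides up. Taking that direction as positive, Newton's second law for the whole system gives 94.041 − 61.720 = (13.8 + 7) a, so a = 32.321 / 20.8 = 1.5539 m/s².
For the 7 kg mass (up-slope positive): T − 61.720 = 7 × 1.5539, so T = 72.597 N.

72.60 N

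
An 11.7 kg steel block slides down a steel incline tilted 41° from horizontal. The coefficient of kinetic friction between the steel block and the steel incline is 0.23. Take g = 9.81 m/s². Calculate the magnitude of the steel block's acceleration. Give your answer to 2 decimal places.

4.73 m/s²

Resolving the weight along the incline: the component pulling the steel block down the slope is mg sin 41° = 11.7 × 9.81 × 0.6561 = 75.305 N, and the normal force is N = mg cos 41° = 11.7 × 9.81 × 0.7547 = 86.622 N.
Kinetic friction acts up the slope with magnitude f = μN = 0.23 × 86.622 = 19.923 N.
Net force along the incline is 75.305 − 19.923 = 55.382 N, so a = 55.382 / 11.7 = 4.7335 m/s².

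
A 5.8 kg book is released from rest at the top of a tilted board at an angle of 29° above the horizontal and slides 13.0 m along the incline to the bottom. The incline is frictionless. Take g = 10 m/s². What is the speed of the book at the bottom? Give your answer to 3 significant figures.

11.2 m/s

The weight component along the incline is mg sin 29° = 28.119 N and the normal force is N = mg cos 29° = 50.728 N.
With no friction, a = g sin 29° = 4.8481 m/s².
Starting from rest over a distance of 13.0 m, v² = 2aL = 2 × 4.8481 × 13.0 = 126.0506, so v = 11.2272 m/s.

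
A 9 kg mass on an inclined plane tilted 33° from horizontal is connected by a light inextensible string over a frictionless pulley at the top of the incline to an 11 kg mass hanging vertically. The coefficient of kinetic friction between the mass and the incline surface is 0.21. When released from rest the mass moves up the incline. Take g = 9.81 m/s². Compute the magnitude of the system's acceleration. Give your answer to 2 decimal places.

For the mass on the incline: the weight component along the slope is m₁g sin 33° = 9 × 9.81 × 0.5446 = 48.083 N and the normal force is N = m₁g cos 33° = 74.046 N.
Kinetic friction opposes the mass's motion up the incline: f = μN = 0.21 × 74.046 = 15.550 N acting down the slope.
Newton's second law for the mass (up-slope positive): T − 48.083 − 15.550 = 9 a. For the hanging mass (downward positive): 11 × 9.81 − T = 11 a.
Adding the two equations eliminates T: 44.277 = 20 a, so a = 2.2138 m/s².

2.21 m/s²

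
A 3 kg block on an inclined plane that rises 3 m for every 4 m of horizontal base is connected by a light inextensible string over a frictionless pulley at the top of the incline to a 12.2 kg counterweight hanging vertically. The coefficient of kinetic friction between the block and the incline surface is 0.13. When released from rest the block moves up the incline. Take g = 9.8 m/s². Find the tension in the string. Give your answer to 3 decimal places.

40.210 N

For the block on the incline: the weight component along the slope is m₁g sin 36.87° = 3 × 9.8 × 0.6000 = 17.640 N and the normal force is N = m₁g cos 36.87° = 23.520 N.
Kinetic friction opposes the block's motion up the incline: f = μN = 0.13 × 23.520 = 3.058 N acting down the slope.
Newton's second law for the block (up-slope positive): T − 17.640 − 3.058 = 3 a. For the hanging counterweight (downward positive): 12.2 × 9.8 − T = 12.2 a.
Adding the two equations eliminates T: 98.862 = 15.2 a, so a = 6.5041 m/s².
Then from the hanging counterweight's equation, T = 12.2 × (9.8 − 6.5041) = 40.210 N.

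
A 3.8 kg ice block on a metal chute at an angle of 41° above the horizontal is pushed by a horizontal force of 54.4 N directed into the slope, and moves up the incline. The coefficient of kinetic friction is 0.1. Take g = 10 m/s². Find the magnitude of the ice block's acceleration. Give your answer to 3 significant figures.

The horizontal push has components F cos 41° = 54.4 × 0.7547 = 41.056 N up the incline and F sin 41° = 54.4 × 0.6561 = 35.692 N pressing into the surface.
The normal force is therefore N = mg cos 41° + F sin 41° = 28.679 + 35.692 = 64.371 N, and kinetic friction down the slope is μN = 0.1 × 64.371 = 6.437 N.
Along the incline: F cos 41° − mg sin 41° − μN = ma, so 41.056 − 24.932 − 6.437 = 3.8 a, giving a = 2.5492 m/s².

2.55 m/s²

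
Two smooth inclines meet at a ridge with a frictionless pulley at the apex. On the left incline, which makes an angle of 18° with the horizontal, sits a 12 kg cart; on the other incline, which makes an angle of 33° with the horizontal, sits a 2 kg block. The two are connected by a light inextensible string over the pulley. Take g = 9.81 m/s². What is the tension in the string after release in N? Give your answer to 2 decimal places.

14.36 N

Resolve each weight along its own incline: the 12 kg mass has component 12 × 9.81 × sin 18° = 36.377 N down its slope, and the 2 kg mass has 2 × 9.81 × sin 33° = 10.686 N down its slope.
The 12 kg side's 36.377 N exceeds the other side's 10.686 N, so that mass slides down and the 2 kg mass slides up. Taking that direction as positive, Newton's second law for the whole system gives 36.377 − 10.686 = (12 + 2) a, so a = 25.691 / 14 = 1.8351 m/s².
For the 2 kg mass (up-slope positive): T − 10.686 = 2 × 1.8351, so T = 14.356 N.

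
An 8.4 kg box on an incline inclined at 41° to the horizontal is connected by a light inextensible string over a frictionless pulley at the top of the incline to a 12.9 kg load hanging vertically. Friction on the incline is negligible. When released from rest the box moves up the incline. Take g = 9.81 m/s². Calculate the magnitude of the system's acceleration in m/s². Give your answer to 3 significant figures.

3.40 m/s²

For the box on the incline: the weight component along the slope is m₁g sin 41° = 8.4 × 9.81 × 0.6561 = 54.065 N and the normal force is N = m₁g cos 41° = 62.191 N.
Newton's second law for the box (up-slope positive): T − 54.065 = 8.4 a. For the hanging load (downward positive): 12.9 × 9.81 − T = 12.9 a.
Adding the two equations eliminates T: 72.484 = 21.3 a, so a = 3.4030 m/s².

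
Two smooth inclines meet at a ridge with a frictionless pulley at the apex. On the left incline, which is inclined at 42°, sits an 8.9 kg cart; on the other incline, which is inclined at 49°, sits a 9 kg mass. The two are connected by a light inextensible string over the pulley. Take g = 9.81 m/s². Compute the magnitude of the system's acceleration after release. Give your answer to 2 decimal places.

0.46 m/s²

Resolve each weight along its own incline: the 8.9 kg mass has component 8.9 × 9.81 × sin 42° = 58.421 N down its slope, and the 9 kg mass has 9 × 9.81 × sin 49° = 66.633 N down its slope.
The 9 kg side's 66.633 N exceeds the other side's 58.421 N, so that mass slides down and the 8.9 kg mass slides up. Taking that direction as positive, Newton's second law for the whole system gives 66.633 − 58.421 = (8.9 + 9) a, so a = 8.212 / 17.9 = 0.4588 m/s².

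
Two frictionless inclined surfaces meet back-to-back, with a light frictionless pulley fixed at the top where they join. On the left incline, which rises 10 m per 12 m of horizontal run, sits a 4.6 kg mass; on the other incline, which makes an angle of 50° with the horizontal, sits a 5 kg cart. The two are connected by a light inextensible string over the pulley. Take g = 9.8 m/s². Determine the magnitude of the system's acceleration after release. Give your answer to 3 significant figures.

0.904 m/s²

Resolve each weight along its own incline: the 4.6 kg mass has component 4.6 × 9.8 × sin 39.81° = 28.860 N down its slope, and the 5 kg mass has 5 × 9.8 × sin 50° = 37.536 N down its slope.
The 5 kg side's 37.536 N exceeds the other side's 28.860 N, so that mass slides down and the 4.6 kg mass slides up. Taking that direction as positive, Newton's second law for the whole system gives 37.536 − 28.860 = (4.6 + 5) a, so a = 8.676 / 9.6 = 0.9038 m/s².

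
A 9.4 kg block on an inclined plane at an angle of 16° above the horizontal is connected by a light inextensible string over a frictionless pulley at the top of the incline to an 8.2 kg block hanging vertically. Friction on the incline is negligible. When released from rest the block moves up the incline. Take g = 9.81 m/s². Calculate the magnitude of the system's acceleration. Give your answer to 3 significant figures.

For the block on the incline: the weight component along the slope is m₁g sin 16° = 9.4 × 9.81 × 0.2756 = 25.414 N and the normal force is N = m₁g cos 16° = 88.642 N.
Newton's second law for the block (up-slope positive): T − 25.414 = 9.4 a. For the hanging block (downward positive): 8.2 × 9.81 − T = 8.2 a.
Adding the two equations eliminates T: 55.028 = 17.6 a, so a = 3.1266 m/s².

3.13 m/s²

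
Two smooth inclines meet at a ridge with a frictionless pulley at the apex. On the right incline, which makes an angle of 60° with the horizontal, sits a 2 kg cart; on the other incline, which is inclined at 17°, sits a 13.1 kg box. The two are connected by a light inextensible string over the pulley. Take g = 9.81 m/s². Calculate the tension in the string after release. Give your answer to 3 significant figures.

19.7 N

Resolve each weight along its own incline: the 2 kg mass has component 2 × 9.81 × sin 60° = 16.991 N down its slope, and the 13.1 kg mass has 13.1 × 9.81 × sin 17° = 37.573 N down its slope.
The 13.1 kg side's 37.573 N exceeds the other side's 16.991 N, so that mass slides down and the 2 kg mass slides up. Taking that direction as positive, Newton's second law for the whole system gives 37.573 − 16.991 = (2 + 13.1) a, so a = 20.582 / 15.1 = 1.3630 m/s².
For the 2 kg mass (up-slope positive): T − 16.991 = 2 × 1.3630, so T = 19.717 N.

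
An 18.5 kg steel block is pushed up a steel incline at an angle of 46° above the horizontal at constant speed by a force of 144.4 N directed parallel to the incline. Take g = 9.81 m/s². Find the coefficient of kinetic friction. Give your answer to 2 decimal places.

0.11

At constant speed ΣF = 0 along the incline. The applied 144.4 N acts up the slope; the weight component mg sin 46° = 130.549 N and kinetic friction μN both act down the slope.
So 144.4 = 130.549 + μ × 126.070, giving μ = (144.4 − 130.549) / 126.070 = 0.1099.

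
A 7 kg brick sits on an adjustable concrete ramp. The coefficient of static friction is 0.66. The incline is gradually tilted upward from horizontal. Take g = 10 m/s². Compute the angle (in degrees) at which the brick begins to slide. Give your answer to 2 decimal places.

At the threshold of sliding, static friction is at its maximum μ_s N and exactly balances the weight component along the incline: mg sin θ = μ_s mg cos θ.
Hence tan θ = μ_s = 0.66, so θ = arctan(0.66) = 33.4248°.

33.42°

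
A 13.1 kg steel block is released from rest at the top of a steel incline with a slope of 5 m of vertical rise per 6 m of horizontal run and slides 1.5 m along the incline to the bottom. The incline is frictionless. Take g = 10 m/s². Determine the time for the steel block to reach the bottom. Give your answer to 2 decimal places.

0.68 s

The weight component along the incline is mg sin 39.81° = 83.864 N and the normal force is N = mg cos 39.81° = 100.637 N.
With no friction, a = g sin 39.81° = 6.4018 m/s².
Starting from rest, L = ½at², so t = √(2L/a) = √(2 × 1.5 / 6.4018) = 0.6846 s.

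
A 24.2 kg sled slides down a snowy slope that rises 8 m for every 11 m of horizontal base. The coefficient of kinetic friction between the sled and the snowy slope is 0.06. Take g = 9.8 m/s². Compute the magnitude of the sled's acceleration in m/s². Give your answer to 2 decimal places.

Resolving the weight along the incline: the component pulling the sled down the slope is mg sin 36.03° = 24.2 × 9.8 × 0.5882 = 139.498 N, and the normal force is N = mg cos 36.03° = 24.2 × 9.8 × 0.8087 = 191.791 N.
Kinetic friction acts up the slope with magnitude f = μN = 0.06 × 191.791 = 11.507 N.
Net force along the incline is 139.498 − 11.507 = 127.991 N, so a = 127.991 / 24.2 = 5.2889 m/s².

5.29 m/s²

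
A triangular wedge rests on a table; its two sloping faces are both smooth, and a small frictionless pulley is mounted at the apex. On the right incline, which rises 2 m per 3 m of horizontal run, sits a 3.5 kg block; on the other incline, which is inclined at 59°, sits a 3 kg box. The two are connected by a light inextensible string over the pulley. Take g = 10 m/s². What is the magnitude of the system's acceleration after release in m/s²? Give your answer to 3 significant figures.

0.969 m/s²

Resolve each weight along its own incline: the 3.5 kg mass has component 3.5 × 10 × sin 33.69° = 19.415 N down its slope, and the 3 kg mass has 3 × 10 × sin 59° = 25.715 N down its slope.
The 3 kg side's 25.715 N exceeds the other side's 19.415 N, so that mass slides down and the 3.5 kg mass slides up. Taking that direction as positive, Newton's second law for the whole system gives 25.715 − 19.415 = (3.5 + 3) a, so a = 6.300 / 6.5 = 0.9692 m/s².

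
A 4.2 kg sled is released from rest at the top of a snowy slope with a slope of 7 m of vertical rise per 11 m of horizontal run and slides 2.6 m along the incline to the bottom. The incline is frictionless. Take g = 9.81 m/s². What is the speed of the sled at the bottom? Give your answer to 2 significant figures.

The weight component along the incline is mg sin 32.47° = 22.120 N and the normal force is N = mg cos 32.47° = 34.761 N.
With no friction, a = g sin 32.47° = 5.2667 m/s².
Starting from rest over a distance of 2.6 m, v² = 2aL = 2 × 5.2667 × 2.6 = 27.3868, so v = 5.2332 m/s.

5.2 m/s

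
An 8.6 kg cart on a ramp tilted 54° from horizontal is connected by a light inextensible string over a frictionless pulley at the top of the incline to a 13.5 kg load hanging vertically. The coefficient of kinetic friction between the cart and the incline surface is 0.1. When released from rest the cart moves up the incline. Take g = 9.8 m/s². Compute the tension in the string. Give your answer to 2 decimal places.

96.16 N

For the cart on the incline: the weight component along the slope is m₁g sin 54° = 8.6 × 9.8 × 0.8090 = 68.183 N and the normal force is N = m₁g cos 54° = 49.539 N.
Kinetic friction opposes the cart's motion up the incline: f = μN = 0.1 × 49.539 = 4.954 N acting down the slope.
Newton's second law for the cart (up-slope positive): T − 68.183 − 4.954 = 8.6 a. For the hanging load (downward positive): 13.5 × 9.8 − T = 13.5 a.
Adding the two equations eliminates T: 59.163 = 22.1 a, so a = 2.6771 m/s².
Then from the hanging load's equation, T = 13.5 × (9.8 − 2.6771) = 96.159 N.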